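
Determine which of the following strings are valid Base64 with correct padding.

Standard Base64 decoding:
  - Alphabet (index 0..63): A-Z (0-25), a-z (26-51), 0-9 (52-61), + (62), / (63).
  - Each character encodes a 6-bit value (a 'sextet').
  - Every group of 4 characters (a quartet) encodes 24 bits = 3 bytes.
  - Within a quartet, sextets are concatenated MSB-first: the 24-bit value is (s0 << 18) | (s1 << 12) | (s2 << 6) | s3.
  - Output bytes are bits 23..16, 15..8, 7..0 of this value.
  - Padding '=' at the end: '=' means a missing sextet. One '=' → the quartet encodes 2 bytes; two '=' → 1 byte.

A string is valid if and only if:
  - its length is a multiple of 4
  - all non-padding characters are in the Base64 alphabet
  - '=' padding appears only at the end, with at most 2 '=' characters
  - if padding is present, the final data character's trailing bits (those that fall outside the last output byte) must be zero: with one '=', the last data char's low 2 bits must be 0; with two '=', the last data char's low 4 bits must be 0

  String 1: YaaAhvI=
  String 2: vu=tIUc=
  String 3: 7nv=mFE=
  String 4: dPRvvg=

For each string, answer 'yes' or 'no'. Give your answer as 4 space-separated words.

Answer: yes no no no

Derivation:
String 1: 'YaaAhvI=' → valid
String 2: 'vu=tIUc=' → invalid (bad char(s): ['=']; '=' in middle)
String 3: '7nv=mFE=' → invalid (bad char(s): ['=']; '=' in middle)
String 4: 'dPRvvg=' → invalid (len=7 not mult of 4)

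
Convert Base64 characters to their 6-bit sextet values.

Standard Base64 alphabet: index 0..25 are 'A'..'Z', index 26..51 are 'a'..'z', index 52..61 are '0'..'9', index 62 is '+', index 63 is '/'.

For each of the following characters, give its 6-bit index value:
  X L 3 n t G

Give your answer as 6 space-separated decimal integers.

'X': A..Z range, ord('X') − ord('A') = 23
'L': A..Z range, ord('L') − ord('A') = 11
'3': 0..9 range, 52 + ord('3') − ord('0') = 55
'n': a..z range, 26 + ord('n') − ord('a') = 39
't': a..z range, 26 + ord('t') − ord('a') = 45
'G': A..Z range, ord('G') − ord('A') = 6

Answer: 23 11 55 39 45 6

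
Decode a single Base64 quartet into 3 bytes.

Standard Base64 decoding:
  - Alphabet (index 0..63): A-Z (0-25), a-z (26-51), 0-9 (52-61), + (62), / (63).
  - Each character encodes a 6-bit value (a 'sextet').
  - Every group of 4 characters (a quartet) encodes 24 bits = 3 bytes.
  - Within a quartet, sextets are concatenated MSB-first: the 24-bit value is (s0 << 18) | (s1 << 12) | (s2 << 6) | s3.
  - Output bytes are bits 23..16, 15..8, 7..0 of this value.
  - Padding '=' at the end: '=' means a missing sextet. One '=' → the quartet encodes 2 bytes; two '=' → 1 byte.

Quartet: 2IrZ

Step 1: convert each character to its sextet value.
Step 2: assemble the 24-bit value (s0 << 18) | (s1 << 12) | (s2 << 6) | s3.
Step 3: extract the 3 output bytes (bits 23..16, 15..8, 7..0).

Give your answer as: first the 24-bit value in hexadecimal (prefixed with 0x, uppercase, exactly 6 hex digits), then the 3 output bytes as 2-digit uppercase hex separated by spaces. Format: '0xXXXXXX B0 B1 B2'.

Answer: 0xD88AD9 D8 8A D9

Derivation:
Sextets: 2=54, I=8, r=43, Z=25
24-bit: (54<<18) | (8<<12) | (43<<6) | 25
      = 0xD80000 | 0x008000 | 0x000AC0 | 0x000019
      = 0xD88AD9
Bytes: (v>>16)&0xFF=D8, (v>>8)&0xFF=8A, v&0xFF=D9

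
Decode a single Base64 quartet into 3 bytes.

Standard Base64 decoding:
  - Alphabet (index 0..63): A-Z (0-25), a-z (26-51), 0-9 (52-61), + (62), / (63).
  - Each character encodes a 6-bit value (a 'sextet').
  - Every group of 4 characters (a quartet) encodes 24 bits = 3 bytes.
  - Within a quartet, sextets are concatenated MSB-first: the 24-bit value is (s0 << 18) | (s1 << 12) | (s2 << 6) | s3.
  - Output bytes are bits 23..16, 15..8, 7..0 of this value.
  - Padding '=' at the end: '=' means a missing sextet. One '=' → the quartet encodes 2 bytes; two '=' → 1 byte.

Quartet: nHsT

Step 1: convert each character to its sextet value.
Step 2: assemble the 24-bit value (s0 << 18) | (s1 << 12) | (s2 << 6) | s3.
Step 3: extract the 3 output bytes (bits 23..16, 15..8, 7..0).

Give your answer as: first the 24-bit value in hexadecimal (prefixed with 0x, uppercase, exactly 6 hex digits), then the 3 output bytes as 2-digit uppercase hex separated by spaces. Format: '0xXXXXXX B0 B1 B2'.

Sextets: n=39, H=7, s=44, T=19
24-bit: (39<<18) | (7<<12) | (44<<6) | 19
      = 0x9C0000 | 0x007000 | 0x000B00 | 0x000013
      = 0x9C7B13
Bytes: (v>>16)&0xFF=9C, (v>>8)&0xFF=7B, v&0xFF=13

Answer: 0x9C7B13 9C 7B 13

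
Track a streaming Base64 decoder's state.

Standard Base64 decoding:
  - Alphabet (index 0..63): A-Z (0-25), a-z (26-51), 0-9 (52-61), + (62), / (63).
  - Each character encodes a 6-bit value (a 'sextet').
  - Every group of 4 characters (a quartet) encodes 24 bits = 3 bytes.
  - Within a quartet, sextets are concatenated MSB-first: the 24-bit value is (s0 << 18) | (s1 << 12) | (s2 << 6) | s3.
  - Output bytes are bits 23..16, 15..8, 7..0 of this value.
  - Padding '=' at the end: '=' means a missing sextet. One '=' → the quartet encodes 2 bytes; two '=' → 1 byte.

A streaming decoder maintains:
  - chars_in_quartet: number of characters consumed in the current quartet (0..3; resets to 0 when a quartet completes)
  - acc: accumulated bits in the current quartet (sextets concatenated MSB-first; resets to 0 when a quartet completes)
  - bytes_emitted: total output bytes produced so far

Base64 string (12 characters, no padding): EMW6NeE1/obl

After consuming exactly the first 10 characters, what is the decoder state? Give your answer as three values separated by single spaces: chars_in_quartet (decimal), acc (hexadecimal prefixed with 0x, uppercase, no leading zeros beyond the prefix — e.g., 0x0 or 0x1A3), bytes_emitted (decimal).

After char 0 ('E'=4): chars_in_quartet=1 acc=0x4 bytes_emitted=0
After char 1 ('M'=12): chars_in_quartet=2 acc=0x10C bytes_emitted=0
After char 2 ('W'=22): chars_in_quartet=3 acc=0x4316 bytes_emitted=0
After char 3 ('6'=58): chars_in_quartet=4 acc=0x10C5BA -> emit 10 C5 BA, reset; bytes_emitted=3
After char 4 ('N'=13): chars_in_quartet=1 acc=0xD bytes_emitted=3
After char 5 ('e'=30): chars_in_quartet=2 acc=0x35E bytes_emitted=3
After char 6 ('E'=4): chars_in_quartet=3 acc=0xD784 bytes_emitted=3
After char 7 ('1'=53): chars_in_quartet=4 acc=0x35E135 -> emit 35 E1 35, reset; bytes_emitted=6
After char 8 ('/'=63): chars_in_quartet=1 acc=0x3F bytes_emitted=6
After char 9 ('o'=40): chars_in_quartet=2 acc=0xFE8 bytes_emitted=6

Answer: 2 0xFE8 6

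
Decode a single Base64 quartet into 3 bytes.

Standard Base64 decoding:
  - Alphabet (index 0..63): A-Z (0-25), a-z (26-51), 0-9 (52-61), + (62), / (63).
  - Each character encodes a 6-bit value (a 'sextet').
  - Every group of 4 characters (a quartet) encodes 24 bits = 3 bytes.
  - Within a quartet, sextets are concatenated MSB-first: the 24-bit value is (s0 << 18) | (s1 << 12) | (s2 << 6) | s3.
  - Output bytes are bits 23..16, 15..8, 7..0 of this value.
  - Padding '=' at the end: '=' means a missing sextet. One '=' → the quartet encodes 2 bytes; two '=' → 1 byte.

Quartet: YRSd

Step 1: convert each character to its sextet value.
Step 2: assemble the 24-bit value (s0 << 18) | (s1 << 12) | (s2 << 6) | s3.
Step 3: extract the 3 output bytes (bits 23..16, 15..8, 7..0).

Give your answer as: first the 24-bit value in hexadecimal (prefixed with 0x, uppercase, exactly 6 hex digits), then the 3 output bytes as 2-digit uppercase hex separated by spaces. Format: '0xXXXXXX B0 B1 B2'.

Answer: 0x61149D 61 14 9D

Derivation:
Sextets: Y=24, R=17, S=18, d=29
24-bit: (24<<18) | (17<<12) | (18<<6) | 29
      = 0x600000 | 0x011000 | 0x000480 | 0x00001D
      = 0x61149D
Bytes: (v>>16)&0xFF=61, (v>>8)&0xFF=14, v&0xFF=9D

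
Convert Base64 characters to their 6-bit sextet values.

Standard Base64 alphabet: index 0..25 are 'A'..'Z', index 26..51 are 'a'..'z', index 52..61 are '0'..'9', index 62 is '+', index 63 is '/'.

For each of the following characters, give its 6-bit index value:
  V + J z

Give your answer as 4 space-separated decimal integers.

Answer: 21 62 9 51

Derivation:
'V': A..Z range, ord('V') − ord('A') = 21
'+': index 62
'J': A..Z range, ord('J') − ord('A') = 9
'z': a..z range, 26 + ord('z') − ord('a') = 51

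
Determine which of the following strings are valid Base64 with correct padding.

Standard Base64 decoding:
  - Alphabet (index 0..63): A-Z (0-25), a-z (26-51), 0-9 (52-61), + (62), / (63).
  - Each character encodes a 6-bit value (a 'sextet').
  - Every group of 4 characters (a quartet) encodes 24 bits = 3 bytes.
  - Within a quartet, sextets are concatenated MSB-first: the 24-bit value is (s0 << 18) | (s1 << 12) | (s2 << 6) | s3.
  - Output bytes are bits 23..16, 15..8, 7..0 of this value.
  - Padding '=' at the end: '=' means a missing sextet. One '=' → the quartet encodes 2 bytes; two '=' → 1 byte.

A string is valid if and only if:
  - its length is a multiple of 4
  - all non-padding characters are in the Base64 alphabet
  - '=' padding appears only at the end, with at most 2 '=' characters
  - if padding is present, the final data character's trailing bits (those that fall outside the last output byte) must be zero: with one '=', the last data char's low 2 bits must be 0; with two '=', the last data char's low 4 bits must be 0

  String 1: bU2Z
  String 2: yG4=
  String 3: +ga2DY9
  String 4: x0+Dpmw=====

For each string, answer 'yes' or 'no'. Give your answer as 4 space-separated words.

Answer: yes yes no no

Derivation:
String 1: 'bU2Z' → valid
String 2: 'yG4=' → valid
String 3: '+ga2DY9' → invalid (len=7 not mult of 4)
String 4: 'x0+Dpmw=====' → invalid (5 pad chars (max 2))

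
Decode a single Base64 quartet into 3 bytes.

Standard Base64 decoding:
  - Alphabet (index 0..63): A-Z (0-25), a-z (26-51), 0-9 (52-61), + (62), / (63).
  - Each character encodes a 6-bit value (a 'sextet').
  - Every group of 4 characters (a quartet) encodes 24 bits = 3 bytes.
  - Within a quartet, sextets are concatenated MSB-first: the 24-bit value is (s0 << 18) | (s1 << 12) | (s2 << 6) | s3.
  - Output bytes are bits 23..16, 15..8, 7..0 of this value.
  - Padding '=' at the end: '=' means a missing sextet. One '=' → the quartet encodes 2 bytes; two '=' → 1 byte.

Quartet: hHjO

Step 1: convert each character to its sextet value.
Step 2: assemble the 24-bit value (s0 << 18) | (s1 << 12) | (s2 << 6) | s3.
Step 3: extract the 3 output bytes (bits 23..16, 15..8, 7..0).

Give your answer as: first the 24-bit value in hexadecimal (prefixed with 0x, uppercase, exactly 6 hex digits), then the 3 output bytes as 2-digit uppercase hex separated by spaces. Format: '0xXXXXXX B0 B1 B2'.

Answer: 0x8478CE 84 78 CE

Derivation:
Sextets: h=33, H=7, j=35, O=14
24-bit: (33<<18) | (7<<12) | (35<<6) | 14
      = 0x840000 | 0x007000 | 0x0008C0 | 0x00000E
      = 0x8478CE
Bytes: (v>>16)&0xFF=84, (v>>8)&0xFF=78, v&0xFF=CE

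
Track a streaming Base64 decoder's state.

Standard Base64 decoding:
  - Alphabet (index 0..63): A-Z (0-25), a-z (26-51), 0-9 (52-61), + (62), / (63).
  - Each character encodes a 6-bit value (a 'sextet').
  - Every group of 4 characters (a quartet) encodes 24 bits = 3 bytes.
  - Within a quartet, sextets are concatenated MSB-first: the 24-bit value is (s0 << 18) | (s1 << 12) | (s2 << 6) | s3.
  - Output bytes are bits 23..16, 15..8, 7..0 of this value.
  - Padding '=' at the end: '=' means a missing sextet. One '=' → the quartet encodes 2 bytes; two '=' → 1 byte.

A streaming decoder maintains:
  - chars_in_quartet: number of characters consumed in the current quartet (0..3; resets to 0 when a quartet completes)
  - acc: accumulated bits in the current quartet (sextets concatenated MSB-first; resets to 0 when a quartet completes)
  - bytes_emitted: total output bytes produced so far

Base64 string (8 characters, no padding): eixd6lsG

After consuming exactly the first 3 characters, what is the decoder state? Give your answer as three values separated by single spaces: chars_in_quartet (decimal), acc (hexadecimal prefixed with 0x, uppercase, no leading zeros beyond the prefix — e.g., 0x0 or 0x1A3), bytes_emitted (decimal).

After char 0 ('e'=30): chars_in_quartet=1 acc=0x1E bytes_emitted=0
After char 1 ('i'=34): chars_in_quartet=2 acc=0x7A2 bytes_emitted=0
After char 2 ('x'=49): chars_in_quartet=3 acc=0x1E8B1 bytes_emitted=0

Answer: 3 0x1E8B1 0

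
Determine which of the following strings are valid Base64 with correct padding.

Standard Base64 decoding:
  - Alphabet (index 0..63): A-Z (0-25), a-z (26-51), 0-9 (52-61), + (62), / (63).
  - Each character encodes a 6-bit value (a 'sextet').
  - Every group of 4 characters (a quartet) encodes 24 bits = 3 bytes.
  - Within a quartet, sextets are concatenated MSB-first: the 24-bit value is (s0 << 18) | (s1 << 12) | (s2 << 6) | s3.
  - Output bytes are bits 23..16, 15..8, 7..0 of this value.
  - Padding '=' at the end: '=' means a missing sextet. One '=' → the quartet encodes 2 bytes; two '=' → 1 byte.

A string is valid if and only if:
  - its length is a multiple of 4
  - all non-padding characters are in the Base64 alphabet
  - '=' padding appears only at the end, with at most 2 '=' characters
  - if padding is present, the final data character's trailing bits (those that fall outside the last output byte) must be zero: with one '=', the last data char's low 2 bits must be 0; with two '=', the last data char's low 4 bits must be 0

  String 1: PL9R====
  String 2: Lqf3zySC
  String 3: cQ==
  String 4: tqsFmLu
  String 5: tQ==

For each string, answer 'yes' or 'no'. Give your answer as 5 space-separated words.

String 1: 'PL9R====' → invalid (4 pad chars (max 2))
String 2: 'Lqf3zySC' → valid
String 3: 'cQ==' → valid
String 4: 'tqsFmLu' → invalid (len=7 not mult of 4)
String 5: 'tQ==' → valid

Answer: no yes yes no yes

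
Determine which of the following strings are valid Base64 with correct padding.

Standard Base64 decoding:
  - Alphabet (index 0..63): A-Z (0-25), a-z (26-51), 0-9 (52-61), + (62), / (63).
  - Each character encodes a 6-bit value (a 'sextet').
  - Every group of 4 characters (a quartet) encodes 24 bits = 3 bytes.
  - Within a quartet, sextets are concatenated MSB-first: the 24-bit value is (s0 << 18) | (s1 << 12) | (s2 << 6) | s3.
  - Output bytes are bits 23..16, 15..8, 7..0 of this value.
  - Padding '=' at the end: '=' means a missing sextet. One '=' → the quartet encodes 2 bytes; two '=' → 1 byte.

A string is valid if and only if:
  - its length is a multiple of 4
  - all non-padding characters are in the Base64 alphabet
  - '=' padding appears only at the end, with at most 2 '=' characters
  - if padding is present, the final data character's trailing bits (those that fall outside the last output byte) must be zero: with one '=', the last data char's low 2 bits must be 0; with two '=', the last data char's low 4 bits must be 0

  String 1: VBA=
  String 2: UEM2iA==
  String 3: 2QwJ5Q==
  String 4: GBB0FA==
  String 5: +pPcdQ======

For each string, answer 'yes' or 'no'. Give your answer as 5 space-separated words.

Answer: yes yes yes yes no

Derivation:
String 1: 'VBA=' → valid
String 2: 'UEM2iA==' → valid
String 3: '2QwJ5Q==' → valid
String 4: 'GBB0FA==' → valid
String 5: '+pPcdQ======' → invalid (6 pad chars (max 2))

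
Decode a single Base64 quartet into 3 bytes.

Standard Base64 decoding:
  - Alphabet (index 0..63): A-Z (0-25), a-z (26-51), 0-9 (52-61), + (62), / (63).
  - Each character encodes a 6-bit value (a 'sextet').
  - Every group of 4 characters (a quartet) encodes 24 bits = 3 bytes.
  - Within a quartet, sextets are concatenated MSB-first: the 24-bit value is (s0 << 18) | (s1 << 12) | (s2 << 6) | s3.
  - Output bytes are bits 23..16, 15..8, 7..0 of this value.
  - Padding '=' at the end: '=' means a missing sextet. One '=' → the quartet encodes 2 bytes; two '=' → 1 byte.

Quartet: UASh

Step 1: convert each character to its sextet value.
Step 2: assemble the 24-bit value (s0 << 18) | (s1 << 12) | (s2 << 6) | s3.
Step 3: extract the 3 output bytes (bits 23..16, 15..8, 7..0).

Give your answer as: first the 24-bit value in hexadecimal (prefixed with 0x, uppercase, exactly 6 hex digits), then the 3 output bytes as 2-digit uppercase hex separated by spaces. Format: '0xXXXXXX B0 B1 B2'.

Answer: 0x5004A1 50 04 A1

Derivation:
Sextets: U=20, A=0, S=18, h=33
24-bit: (20<<18) | (0<<12) | (18<<6) | 33
      = 0x500000 | 0x000000 | 0x000480 | 0x000021
      = 0x5004A1
Bytes: (v>>16)&0xFF=50, (v>>8)&0xFF=04, v&0xFF=A1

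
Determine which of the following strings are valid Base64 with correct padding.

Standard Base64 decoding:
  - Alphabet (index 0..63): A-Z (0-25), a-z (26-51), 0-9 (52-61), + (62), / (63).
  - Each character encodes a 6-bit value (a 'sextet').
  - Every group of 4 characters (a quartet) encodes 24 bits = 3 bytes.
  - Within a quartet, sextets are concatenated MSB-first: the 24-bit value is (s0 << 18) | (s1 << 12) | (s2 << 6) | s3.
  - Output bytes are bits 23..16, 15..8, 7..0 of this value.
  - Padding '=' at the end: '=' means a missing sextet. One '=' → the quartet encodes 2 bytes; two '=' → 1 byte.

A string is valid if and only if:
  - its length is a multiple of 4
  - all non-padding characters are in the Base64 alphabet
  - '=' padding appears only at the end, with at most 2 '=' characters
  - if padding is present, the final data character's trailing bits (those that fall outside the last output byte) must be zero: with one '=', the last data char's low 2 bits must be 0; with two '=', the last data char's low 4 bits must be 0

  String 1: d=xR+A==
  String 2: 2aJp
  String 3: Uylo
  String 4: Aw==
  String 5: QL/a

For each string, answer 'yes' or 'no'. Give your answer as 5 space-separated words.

String 1: 'd=xR+A==' → invalid (bad char(s): ['=']; '=' in middle)
String 2: '2aJp' → valid
String 3: 'Uylo' → valid
String 4: 'Aw==' → valid
String 5: 'QL/a' → valid

Answer: no yes yes yes yes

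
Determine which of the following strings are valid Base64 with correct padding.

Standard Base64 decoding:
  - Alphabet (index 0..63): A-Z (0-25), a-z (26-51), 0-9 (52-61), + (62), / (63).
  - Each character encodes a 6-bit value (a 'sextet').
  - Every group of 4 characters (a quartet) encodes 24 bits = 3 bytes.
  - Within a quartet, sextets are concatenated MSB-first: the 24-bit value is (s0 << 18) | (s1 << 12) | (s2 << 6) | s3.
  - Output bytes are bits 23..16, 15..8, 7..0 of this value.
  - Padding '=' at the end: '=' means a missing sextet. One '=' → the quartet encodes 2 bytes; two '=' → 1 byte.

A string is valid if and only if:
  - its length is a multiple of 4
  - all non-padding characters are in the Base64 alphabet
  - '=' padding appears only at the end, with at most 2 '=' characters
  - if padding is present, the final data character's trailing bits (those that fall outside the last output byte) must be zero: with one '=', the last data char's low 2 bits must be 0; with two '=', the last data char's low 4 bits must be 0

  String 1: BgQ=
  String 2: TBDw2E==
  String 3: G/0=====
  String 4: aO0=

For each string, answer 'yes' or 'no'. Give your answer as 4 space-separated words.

String 1: 'BgQ=' → valid
String 2: 'TBDw2E==' → invalid (bad trailing bits)
String 3: 'G/0=====' → invalid (5 pad chars (max 2))
String 4: 'aO0=' → valid

Answer: yes no no yes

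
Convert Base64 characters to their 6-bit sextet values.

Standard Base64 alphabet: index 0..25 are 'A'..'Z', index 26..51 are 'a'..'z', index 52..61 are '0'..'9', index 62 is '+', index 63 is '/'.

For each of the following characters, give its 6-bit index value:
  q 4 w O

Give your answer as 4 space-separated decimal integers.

'q': a..z range, 26 + ord('q') − ord('a') = 42
'4': 0..9 range, 52 + ord('4') − ord('0') = 56
'w': a..z range, 26 + ord('w') − ord('a') = 48
'O': A..Z range, ord('O') − ord('A') = 14

Answer: 42 56 48 14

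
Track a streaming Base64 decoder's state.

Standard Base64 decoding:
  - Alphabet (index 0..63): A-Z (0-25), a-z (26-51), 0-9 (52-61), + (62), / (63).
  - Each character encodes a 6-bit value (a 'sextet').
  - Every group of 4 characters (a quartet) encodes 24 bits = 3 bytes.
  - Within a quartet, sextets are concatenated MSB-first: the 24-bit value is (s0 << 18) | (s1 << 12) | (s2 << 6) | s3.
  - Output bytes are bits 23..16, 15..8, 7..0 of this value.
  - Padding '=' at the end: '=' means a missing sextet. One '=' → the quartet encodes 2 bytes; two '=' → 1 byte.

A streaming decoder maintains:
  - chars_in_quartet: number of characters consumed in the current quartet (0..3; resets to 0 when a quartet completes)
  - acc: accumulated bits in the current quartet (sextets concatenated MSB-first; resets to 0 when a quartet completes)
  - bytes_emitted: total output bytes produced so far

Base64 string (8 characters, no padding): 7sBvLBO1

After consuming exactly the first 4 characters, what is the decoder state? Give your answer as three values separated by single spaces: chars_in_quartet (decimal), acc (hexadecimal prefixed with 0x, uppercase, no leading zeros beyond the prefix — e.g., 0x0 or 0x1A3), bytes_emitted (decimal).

Answer: 0 0x0 3

Derivation:
After char 0 ('7'=59): chars_in_quartet=1 acc=0x3B bytes_emitted=0
After char 1 ('s'=44): chars_in_quartet=2 acc=0xEEC bytes_emitted=0
After char 2 ('B'=1): chars_in_quartet=3 acc=0x3BB01 bytes_emitted=0
After char 3 ('v'=47): chars_in_quartet=4 acc=0xEEC06F -> emit EE C0 6F, reset; bytes_emitted=3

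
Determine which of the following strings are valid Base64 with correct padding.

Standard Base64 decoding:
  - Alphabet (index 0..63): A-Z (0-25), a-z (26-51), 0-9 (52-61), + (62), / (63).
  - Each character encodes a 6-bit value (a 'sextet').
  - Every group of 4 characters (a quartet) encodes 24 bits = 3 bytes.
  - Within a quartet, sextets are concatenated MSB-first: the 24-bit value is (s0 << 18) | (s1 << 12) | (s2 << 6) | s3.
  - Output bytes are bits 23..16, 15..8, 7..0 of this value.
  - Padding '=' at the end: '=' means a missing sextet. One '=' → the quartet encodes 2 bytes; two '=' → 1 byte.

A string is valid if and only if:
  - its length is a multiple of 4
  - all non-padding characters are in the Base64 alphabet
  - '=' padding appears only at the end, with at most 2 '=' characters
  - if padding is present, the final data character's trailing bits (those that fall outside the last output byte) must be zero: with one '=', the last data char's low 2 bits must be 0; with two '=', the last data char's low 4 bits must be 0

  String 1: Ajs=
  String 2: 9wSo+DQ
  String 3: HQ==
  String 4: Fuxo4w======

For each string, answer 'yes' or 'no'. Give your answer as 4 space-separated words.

String 1: 'Ajs=' → valid
String 2: '9wSo+DQ' → invalid (len=7 not mult of 4)
String 3: 'HQ==' → valid
String 4: 'Fuxo4w======' → invalid (6 pad chars (max 2))

Answer: yes no yes no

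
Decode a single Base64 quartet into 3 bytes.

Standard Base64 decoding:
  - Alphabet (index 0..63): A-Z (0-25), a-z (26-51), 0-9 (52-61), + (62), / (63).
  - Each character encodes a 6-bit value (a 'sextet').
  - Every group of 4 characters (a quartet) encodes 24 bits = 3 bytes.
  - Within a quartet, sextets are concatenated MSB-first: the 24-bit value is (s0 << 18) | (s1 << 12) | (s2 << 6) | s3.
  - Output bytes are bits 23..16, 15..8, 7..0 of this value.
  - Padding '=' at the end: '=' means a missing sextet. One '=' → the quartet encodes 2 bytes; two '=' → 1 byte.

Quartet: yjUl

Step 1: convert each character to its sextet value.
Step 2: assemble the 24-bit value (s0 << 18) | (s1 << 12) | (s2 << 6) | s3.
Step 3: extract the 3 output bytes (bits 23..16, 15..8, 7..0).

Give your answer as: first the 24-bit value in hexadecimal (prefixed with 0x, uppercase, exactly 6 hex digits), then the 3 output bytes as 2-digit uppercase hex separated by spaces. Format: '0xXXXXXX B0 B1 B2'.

Answer: 0xCA3525 CA 35 25

Derivation:
Sextets: y=50, j=35, U=20, l=37
24-bit: (50<<18) | (35<<12) | (20<<6) | 37
      = 0xC80000 | 0x023000 | 0x000500 | 0x000025
      = 0xCA3525
Bytes: (v>>16)&0xFF=CA, (v>>8)&0xFF=35, v&0xFF=25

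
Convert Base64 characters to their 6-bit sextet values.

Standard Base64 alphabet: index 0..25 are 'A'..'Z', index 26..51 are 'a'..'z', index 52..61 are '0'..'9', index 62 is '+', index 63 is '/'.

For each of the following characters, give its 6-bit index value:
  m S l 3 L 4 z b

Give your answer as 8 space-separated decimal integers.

'm': a..z range, 26 + ord('m') − ord('a') = 38
'S': A..Z range, ord('S') − ord('A') = 18
'l': a..z range, 26 + ord('l') − ord('a') = 37
'3': 0..9 range, 52 + ord('3') − ord('0') = 55
'L': A..Z range, ord('L') − ord('A') = 11
'4': 0..9 range, 52 + ord('4') − ord('0') = 56
'z': a..z range, 26 + ord('z') − ord('a') = 51
'b': a..z range, 26 + ord('b') − ord('a') = 27

Answer: 38 18 37 55 11 56 51 27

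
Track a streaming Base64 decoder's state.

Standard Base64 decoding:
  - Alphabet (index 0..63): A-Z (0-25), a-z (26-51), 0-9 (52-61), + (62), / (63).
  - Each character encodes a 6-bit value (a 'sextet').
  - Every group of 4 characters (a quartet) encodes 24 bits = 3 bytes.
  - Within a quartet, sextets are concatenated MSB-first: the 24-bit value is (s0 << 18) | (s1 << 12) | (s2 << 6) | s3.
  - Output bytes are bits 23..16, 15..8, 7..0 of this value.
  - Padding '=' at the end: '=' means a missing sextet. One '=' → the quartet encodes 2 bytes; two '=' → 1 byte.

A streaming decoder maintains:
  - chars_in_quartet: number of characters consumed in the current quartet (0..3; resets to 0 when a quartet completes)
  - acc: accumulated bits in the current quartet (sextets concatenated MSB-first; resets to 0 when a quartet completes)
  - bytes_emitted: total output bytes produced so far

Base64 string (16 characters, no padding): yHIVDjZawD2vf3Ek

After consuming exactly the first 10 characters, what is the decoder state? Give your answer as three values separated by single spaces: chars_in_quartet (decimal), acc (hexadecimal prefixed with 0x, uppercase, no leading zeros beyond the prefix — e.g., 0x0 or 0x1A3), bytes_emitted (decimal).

After char 0 ('y'=50): chars_in_quartet=1 acc=0x32 bytes_emitted=0
After char 1 ('H'=7): chars_in_quartet=2 acc=0xC87 bytes_emitted=0
After char 2 ('I'=8): chars_in_quartet=3 acc=0x321C8 bytes_emitted=0
After char 3 ('V'=21): chars_in_quartet=4 acc=0xC87215 -> emit C8 72 15, reset; bytes_emitted=3
After char 4 ('D'=3): chars_in_quartet=1 acc=0x3 bytes_emitted=3
After char 5 ('j'=35): chars_in_quartet=2 acc=0xE3 bytes_emitted=3
After char 6 ('Z'=25): chars_in_quartet=3 acc=0x38D9 bytes_emitted=3
After char 7 ('a'=26): chars_in_quartet=4 acc=0xE365A -> emit 0E 36 5A, reset; bytes_emitted=6
After char 8 ('w'=48): chars_in_quartet=1 acc=0x30 bytes_emitted=6
After char 9 ('D'=3): chars_in_quartet=2 acc=0xC03 bytes_emitted=6

Answer: 2 0xC03 6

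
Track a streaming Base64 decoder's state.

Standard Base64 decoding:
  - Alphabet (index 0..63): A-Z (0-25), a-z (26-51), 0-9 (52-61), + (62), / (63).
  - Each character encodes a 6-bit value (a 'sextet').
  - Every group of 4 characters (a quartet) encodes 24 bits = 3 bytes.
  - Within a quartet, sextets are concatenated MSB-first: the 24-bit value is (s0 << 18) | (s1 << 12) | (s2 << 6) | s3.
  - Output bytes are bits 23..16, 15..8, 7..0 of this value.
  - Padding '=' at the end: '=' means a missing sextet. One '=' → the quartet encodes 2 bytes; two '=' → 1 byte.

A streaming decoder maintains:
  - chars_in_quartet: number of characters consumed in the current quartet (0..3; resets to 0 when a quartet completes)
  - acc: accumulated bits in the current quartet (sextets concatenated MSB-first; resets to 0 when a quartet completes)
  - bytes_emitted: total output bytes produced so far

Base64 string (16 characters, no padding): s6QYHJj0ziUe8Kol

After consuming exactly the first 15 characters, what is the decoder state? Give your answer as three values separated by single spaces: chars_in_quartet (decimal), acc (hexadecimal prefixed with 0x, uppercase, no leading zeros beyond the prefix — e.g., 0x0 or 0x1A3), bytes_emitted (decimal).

After char 0 ('s'=44): chars_in_quartet=1 acc=0x2C bytes_emitted=0
After char 1 ('6'=58): chars_in_quartet=2 acc=0xB3A bytes_emitted=0
After char 2 ('Q'=16): chars_in_quartet=3 acc=0x2CE90 bytes_emitted=0
After char 3 ('Y'=24): chars_in_quartet=4 acc=0xB3A418 -> emit B3 A4 18, reset; bytes_emitted=3
After char 4 ('H'=7): chars_in_quartet=1 acc=0x7 bytes_emitted=3
After char 5 ('J'=9): chars_in_quartet=2 acc=0x1C9 bytes_emitted=3
After char 6 ('j'=35): chars_in_quartet=3 acc=0x7263 bytes_emitted=3
After char 7 ('0'=52): chars_in_quartet=4 acc=0x1C98F4 -> emit 1C 98 F4, reset; bytes_emitted=6
After char 8 ('z'=51): chars_in_quartet=1 acc=0x33 bytes_emitted=6
After char 9 ('i'=34): chars_in_quartet=2 acc=0xCE2 bytes_emitted=6
After char 10 ('U'=20): chars_in_quartet=3 acc=0x33894 bytes_emitted=6
After char 11 ('e'=30): chars_in_quartet=4 acc=0xCE251E -> emit CE 25 1E, reset; bytes_emitted=9
After char 12 ('8'=60): chars_in_quartet=1 acc=0x3C bytes_emitted=9
After char 13 ('K'=10): chars_in_quartet=2 acc=0xF0A bytes_emitted=9
After char 14 ('o'=40): chars_in_quartet=3 acc=0x3C2A8 bytes_emitted=9

Answer: 3 0x3C2A8 9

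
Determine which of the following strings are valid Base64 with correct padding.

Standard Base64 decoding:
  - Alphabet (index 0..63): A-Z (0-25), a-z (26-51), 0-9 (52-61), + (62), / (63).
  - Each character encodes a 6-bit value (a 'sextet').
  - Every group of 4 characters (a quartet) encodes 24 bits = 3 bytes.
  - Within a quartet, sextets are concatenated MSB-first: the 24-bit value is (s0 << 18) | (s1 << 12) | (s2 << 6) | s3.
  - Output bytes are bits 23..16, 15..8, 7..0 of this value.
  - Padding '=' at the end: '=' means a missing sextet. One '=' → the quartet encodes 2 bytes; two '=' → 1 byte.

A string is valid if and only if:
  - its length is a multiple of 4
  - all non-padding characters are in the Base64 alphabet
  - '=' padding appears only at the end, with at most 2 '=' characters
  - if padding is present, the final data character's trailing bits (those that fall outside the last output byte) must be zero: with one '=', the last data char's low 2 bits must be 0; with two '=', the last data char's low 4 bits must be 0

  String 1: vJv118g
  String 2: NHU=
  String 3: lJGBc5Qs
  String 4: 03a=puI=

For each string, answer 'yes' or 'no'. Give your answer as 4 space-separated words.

String 1: 'vJv118g' → invalid (len=7 not mult of 4)
String 2: 'NHU=' → valid
String 3: 'lJGBc5Qs' → valid
String 4: '03a=puI=' → invalid (bad char(s): ['=']; '=' in middle)

Answer: no yes yes no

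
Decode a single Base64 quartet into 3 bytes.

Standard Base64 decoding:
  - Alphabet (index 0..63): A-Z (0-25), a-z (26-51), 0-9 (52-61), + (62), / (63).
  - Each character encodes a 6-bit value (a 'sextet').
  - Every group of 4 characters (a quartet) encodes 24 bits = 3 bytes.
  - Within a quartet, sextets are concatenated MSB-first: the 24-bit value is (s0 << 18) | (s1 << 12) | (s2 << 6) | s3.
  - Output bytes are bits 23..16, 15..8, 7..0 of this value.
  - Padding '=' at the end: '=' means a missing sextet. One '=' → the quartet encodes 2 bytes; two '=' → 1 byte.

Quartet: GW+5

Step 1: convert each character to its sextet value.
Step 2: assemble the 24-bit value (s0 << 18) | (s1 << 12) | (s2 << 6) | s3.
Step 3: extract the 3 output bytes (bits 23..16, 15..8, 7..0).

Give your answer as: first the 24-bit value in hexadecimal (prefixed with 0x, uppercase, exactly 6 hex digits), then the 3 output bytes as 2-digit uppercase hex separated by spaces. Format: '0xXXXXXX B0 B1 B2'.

Answer: 0x196FB9 19 6F B9

Derivation:
Sextets: G=6, W=22, +=62, 5=57
24-bit: (6<<18) | (22<<12) | (62<<6) | 57
      = 0x180000 | 0x016000 | 0x000F80 | 0x000039
      = 0x196FB9
Bytes: (v>>16)&0xFF=19, (v>>8)&0xFF=6F, v&0xFF=B9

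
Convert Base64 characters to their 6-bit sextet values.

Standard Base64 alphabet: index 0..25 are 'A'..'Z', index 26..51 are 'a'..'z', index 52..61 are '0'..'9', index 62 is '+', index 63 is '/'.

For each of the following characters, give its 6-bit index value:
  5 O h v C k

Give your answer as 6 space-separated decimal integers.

'5': 0..9 range, 52 + ord('5') − ord('0') = 57
'O': A..Z range, ord('O') − ord('A') = 14
'h': a..z range, 26 + ord('h') − ord('a') = 33
'v': a..z range, 26 + ord('v') − ord('a') = 47
'C': A..Z range, ord('C') − ord('A') = 2
'k': a..z range, 26 + ord('k') − ord('a') = 36

Answer: 57 14 33 47 2 36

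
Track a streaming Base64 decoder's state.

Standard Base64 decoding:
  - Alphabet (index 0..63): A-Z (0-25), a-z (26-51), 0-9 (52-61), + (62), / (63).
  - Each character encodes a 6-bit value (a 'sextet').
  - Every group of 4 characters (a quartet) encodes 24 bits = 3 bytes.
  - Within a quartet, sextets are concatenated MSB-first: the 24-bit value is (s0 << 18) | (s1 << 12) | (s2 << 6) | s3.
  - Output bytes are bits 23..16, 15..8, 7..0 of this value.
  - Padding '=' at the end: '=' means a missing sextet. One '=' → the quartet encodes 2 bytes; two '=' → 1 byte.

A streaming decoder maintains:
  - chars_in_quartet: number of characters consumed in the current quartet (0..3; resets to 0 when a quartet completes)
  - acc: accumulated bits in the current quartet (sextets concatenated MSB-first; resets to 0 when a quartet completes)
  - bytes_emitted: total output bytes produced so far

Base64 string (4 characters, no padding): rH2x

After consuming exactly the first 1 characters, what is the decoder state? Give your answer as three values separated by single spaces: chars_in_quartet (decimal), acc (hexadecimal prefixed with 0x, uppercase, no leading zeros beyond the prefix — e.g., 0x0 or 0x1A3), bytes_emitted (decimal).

After char 0 ('r'=43): chars_in_quartet=1 acc=0x2B bytes_emitted=0

Answer: 1 0x2B 0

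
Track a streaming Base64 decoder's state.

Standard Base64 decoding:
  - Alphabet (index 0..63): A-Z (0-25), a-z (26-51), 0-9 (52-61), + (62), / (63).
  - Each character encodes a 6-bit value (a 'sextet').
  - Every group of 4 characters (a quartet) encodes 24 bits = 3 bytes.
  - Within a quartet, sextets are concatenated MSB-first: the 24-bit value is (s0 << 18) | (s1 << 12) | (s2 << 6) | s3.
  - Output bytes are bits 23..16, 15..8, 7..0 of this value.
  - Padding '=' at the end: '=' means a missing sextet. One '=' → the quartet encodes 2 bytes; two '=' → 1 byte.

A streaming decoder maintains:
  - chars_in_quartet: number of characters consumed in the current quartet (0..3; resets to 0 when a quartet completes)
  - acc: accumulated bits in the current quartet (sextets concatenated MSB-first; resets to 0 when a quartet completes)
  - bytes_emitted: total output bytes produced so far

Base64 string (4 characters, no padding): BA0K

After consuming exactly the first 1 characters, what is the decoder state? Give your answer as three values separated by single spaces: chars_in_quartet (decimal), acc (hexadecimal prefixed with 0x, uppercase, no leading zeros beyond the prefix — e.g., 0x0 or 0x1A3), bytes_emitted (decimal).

Answer: 1 0x1 0

Derivation:
After char 0 ('B'=1): chars_in_quartet=1 acc=0x1 bytes_emitted=0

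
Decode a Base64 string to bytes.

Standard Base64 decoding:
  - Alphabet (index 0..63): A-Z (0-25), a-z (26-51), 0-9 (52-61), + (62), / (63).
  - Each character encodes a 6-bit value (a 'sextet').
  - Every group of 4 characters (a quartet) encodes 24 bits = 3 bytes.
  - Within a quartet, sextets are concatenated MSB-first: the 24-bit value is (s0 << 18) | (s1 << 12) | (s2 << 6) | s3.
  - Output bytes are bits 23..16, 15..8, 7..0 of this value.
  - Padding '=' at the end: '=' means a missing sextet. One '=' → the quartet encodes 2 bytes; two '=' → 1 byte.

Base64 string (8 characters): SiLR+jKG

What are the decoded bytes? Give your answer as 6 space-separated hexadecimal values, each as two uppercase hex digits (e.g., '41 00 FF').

Answer: 4A 22 D1 FA 32 86

Derivation:
After char 0 ('S'=18): chars_in_quartet=1 acc=0x12 bytes_emitted=0
After char 1 ('i'=34): chars_in_quartet=2 acc=0x4A2 bytes_emitted=0
After char 2 ('L'=11): chars_in_quartet=3 acc=0x1288B bytes_emitted=0
After char 3 ('R'=17): chars_in_quartet=4 acc=0x4A22D1 -> emit 4A 22 D1, reset; bytes_emitted=3
After char 4 ('+'=62): chars_in_quartet=1 acc=0x3E bytes_emitted=3
After char 5 ('j'=35): chars_in_quartet=2 acc=0xFA3 bytes_emitted=3
After char 6 ('K'=10): chars_in_quartet=3 acc=0x3E8CA bytes_emitted=3
After char 7 ('G'=6): chars_in_quartet=4 acc=0xFA3286 -> emit FA 32 86, reset; bytes_emitted=6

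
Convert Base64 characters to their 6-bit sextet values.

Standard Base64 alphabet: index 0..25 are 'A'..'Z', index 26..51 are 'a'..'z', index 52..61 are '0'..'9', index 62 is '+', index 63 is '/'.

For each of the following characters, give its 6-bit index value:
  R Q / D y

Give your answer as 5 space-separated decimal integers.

'R': A..Z range, ord('R') − ord('A') = 17
'Q': A..Z range, ord('Q') − ord('A') = 16
'/': index 63
'D': A..Z range, ord('D') − ord('A') = 3
'y': a..z range, 26 + ord('y') − ord('a') = 50

Answer: 17 16 63 3 50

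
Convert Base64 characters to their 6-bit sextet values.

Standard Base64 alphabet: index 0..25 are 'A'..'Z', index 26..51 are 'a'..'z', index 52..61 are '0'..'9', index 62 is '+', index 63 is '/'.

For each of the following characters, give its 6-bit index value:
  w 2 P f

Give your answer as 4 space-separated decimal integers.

Answer: 48 54 15 31

Derivation:
'w': a..z range, 26 + ord('w') − ord('a') = 48
'2': 0..9 range, 52 + ord('2') − ord('0') = 54
'P': A..Z range, ord('P') − ord('A') = 15
'f': a..z range, 26 + ord('f') − ord('a') = 31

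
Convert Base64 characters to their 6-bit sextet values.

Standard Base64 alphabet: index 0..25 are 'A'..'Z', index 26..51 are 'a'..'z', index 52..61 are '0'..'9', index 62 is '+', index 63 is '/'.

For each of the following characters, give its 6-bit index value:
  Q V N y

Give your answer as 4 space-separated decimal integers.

'Q': A..Z range, ord('Q') − ord('A') = 16
'V': A..Z range, ord('V') − ord('A') = 21
'N': A..Z range, ord('N') − ord('A') = 13
'y': a..z range, 26 + ord('y') − ord('a') = 50

Answer: 16 21 13 50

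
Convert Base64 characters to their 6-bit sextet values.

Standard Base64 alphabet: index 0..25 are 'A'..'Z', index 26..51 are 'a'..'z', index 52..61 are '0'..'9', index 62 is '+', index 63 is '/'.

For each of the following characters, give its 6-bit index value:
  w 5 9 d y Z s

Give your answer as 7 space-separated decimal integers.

'w': a..z range, 26 + ord('w') − ord('a') = 48
'5': 0..9 range, 52 + ord('5') − ord('0') = 57
'9': 0..9 range, 52 + ord('9') − ord('0') = 61
'd': a..z range, 26 + ord('d') − ord('a') = 29
'y': a..z range, 26 + ord('y') − ord('a') = 50
'Z': A..Z range, ord('Z') − ord('A') = 25
's': a..z range, 26 + ord('s') − ord('a') = 44

Answer: 48 57 61 29 50 25 44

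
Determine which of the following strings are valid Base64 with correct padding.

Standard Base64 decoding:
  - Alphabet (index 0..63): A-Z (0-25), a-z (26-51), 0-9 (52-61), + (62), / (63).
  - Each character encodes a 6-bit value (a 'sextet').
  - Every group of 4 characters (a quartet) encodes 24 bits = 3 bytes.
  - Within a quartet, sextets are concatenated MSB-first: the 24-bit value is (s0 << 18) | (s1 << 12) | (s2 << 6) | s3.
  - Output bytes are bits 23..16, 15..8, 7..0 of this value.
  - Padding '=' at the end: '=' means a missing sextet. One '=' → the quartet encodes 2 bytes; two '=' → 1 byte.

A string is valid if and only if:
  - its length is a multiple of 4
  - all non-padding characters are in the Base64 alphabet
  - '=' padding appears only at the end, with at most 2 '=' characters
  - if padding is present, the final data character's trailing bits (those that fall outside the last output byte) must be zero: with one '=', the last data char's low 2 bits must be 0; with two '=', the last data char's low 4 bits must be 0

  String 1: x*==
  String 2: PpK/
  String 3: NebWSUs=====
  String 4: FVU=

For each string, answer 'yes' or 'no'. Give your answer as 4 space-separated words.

Answer: no yes no yes

Derivation:
String 1: 'x*==' → invalid (bad char(s): ['*'])
String 2: 'PpK/' → valid
String 3: 'NebWSUs=====' → invalid (5 pad chars (max 2))
String 4: 'FVU=' → valid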